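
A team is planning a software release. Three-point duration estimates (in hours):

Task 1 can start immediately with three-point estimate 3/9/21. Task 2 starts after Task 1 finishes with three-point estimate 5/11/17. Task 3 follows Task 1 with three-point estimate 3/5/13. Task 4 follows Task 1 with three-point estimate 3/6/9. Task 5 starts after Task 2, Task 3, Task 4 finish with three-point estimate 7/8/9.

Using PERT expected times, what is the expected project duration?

te_Task 1 = (3 + 4·9 + 21)/6 = 60/6 = 10
te_Task 2 = (5 + 4·11 + 17)/6 = 66/6 = 11
te_Task 3 = (3 + 4·5 + 13)/6 = 36/6 = 6
te_Task 4 = (3 + 4·6 + 9)/6 = 36/6 = 6
te_Task 5 = (7 + 4·8 + 9)/6 = 48/6 = 8

Forward pass:
ES_Task 1 = 0; EF_Task 1 = 10
ES_Task 2 = 10; EF_Task 2 = 10+11 = 21
ES_Task 3 = 10; EF_Task 3 = 10+6 = 16
ES_Task 4 = 10; EF_Task 4 = 10+6 = 16
ES_Task 5 = max(EF_Task 2=21, EF_Task 3=16, EF_Task 4=16) = 21; EF_Task 5 = 21+8 = 29
Expected project duration μ = 29 hours. Critical path: Task 1 → Task 2 → Task 5.

29 hours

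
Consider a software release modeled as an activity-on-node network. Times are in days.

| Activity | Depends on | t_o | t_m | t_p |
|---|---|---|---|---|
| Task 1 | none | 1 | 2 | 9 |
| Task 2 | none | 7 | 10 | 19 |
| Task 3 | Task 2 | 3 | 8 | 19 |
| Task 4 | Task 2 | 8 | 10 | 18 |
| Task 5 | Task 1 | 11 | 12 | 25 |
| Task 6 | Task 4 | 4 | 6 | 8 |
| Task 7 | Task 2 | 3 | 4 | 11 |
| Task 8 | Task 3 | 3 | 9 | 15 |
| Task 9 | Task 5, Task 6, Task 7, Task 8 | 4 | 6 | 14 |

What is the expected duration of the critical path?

36 days

te_Task 1 = (1 + 4·2 + 9)/6 = 18/6 = 3
te_Task 2 = (7 + 4·10 + 19)/6 = 66/6 = 11
te_Task 3 = (3 + 4·8 + 19)/6 = 54/6 = 9
te_Task 4 = (8 + 4·10 + 18)/6 = 66/6 = 11
te_Task 5 = (11 + 4·12 + 25)/6 = 84/6 = 14
te_Task 6 = (4 + 4·6 + 8)/6 = 36/6 = 6
te_Task 7 = (3 + 4·4 + 11)/6 = 30/6 = 5
te_Task 8 = (3 + 4·9 + 15)/6 = 54/6 = 9
te_Task 9 = (4 + 4·6 + 14)/6 = 42/6 = 7

Forward pass:
ES_Task 1 = 0; EF_Task 1 = 3
ES_Task 2 = 0; EF_Task 2 = 11
ES_Task 3 = 11; EF_Task 3 = 11+9 = 20
ES_Task 4 = 11; EF_Task 4 = 11+11 = 22
ES_Task 5 = 3; EF_Task 5 = 3+14 = 17
ES_Task 6 = 22; EF_Task 6 = 22+6 = 28
ES_Task 7 = 11; EF_Task 7 = 11+5 = 16
ES_Task 8 = 20; EF_Task 8 = 20+9 = 29
ES_Task 9 = max(EF_Task 5=17, EF_Task 6=28, EF_Task 7=16, EF_Task 8=29) = 29; EF_Task 9 = 29+7 = 36
Expected project duration μ = 36 days. Critical path: Task 2 → Task 3 → Task 8 → Task 9.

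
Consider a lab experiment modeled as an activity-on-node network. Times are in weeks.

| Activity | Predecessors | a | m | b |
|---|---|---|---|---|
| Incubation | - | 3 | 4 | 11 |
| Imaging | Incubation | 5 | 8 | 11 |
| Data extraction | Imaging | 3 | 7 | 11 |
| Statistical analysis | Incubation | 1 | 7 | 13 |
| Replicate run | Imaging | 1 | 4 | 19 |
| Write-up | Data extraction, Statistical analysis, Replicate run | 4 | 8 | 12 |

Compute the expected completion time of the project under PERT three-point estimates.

28 weeks

te_Incubation = (3 + 4·4 + 11)/6 = 30/6 = 5
te_Imaging = (5 + 4·8 + 11)/6 = 48/6 = 8
te_Data extraction = (3 + 4·7 + 11)/6 = 42/6 = 7
te_Statistical analysis = (1 + 4·7 + 13)/6 = 42/6 = 7
te_Replicate run = (1 + 4·4 + 19)/6 = 36/6 = 6
te_Write-up = (4 + 4·8 + 12)/6 = 48/6 = 8

Forward pass:
ES_Incubation = 0; EF_Incubation = 5
ES_Imaging = 5; EF_Imaging = 5+8 = 13
ES_Data extraction = 13; EF_Data extraction = 13+7 = 20
ES_Statistical analysis = 5; EF_Statistical analysis = 5+7 = 12
ES_Replicate run = 13; EF_Replicate run = 13+6 = 19
ES_Write-up = max(EF_Data extraction=20, EF_Statistical analysis=12, EF_Replicate run=19) = 20; EF_Write-up = 20+8 = 28
Expected project duration μ = 28 weeks. Critical path: Incubation → Imaging → Data extraction → Write-up.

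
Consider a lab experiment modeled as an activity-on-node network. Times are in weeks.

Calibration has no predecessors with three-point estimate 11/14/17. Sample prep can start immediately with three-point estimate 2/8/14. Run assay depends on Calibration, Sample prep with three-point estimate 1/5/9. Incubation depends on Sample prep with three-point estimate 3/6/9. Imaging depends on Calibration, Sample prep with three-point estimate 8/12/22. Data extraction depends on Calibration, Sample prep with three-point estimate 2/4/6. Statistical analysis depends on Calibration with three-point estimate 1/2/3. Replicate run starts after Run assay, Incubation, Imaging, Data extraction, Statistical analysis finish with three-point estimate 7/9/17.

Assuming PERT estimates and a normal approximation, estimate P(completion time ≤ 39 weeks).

te_Calibration = (11 + 4·14 + 17)/6 = 84/6 = 14; σ²_Calibration = ((17−11)/6)² = 1.000
te_Sample prep = (2 + 4·8 + 14)/6 = 48/6 = 8; σ²_Sample prep = ((14−2)/6)² = 4.000
te_Run assay = (1 + 4·5 + 9)/6 = 30/6 = 5; σ²_Run assay = ((9−1)/6)² = 1.778
te_Incubation = (3 + 4·6 + 9)/6 = 36/6 = 6; σ²_Incubation = ((9−3)/6)² = 1.000
te_Imaging = (8 + 4·12 + 22)/6 = 78/6 = 13; σ²_Imaging = ((22−8)/6)² = 5.444
te_Data extraction = (2 + 4·4 + 6)/6 = 24/6 = 4; σ²_Data extraction = ((6−2)/6)² = 0.444
te_Statistical analysis = (1 + 4·2 + 3)/6 = 12/6 = 2; σ²_Statistical analysis = ((3−1)/6)² = 0.111
te_Replicate run = (7 + 4·9 + 17)/6 = 60/6 = 10; σ²_Replicate run = ((17−7)/6)² = 2.778

Forward pass:
ES_Calibration = 0; EF_Calibration = 14
ES_Sample prep = 0; EF_Sample prep = 8
ES_Run assay = max(EF_Calibration=14, EF_Sample prep=8) = 14; EF_Run assay = 14+5 = 19
ES_Incubation = 8; EF_Incubation = 8+6 = 14
ES_Imaging = max(EF_Calibration=14, EF_Sample prep=8) = 14; EF_Imaging = 14+13 = 27
ES_Data extraction = max(EF_Calibration=14, EF_Sample prep=8) = 14; EF_Data extraction = 14+4 = 18
ES_Statistical analysis = 14; EF_Statistical analysis = 14+2 = 16
ES_Replicate run = max(EF_Run assay=19, EF_Incubation=14, EF_Imaging=27, EF_Data extraction=18, EF_Statistical analysis=16) = 27; EF_Replicate run = 27+10 = 37
Expected project duration μ = 37 weeks. Critical path: Calibration → Imaging → Replicate run.

Variance along critical path = 1.000 + 5.444 + 2.778 = 9.222; σ = √9.222 = 3.037 weeks.
Z = (39 − 37) / 3.037 = 0.659
P(T ≤ 39) = Φ(0.659) ≈ 0.745

0.745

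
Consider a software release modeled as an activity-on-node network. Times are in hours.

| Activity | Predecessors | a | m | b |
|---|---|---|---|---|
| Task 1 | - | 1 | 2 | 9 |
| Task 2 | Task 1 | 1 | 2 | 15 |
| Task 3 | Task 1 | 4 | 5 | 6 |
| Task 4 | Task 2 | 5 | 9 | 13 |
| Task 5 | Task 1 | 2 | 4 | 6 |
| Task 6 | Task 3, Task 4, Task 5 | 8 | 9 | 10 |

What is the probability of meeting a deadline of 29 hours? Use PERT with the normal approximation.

0.907

te_Task 1 = (1 + 4·2 + 9)/6 = 18/6 = 3; σ²_Task 1 = ((9−1)/6)² = 1.778
te_Task 2 = (1 + 4·2 + 15)/6 = 24/6 = 4; σ²_Task 2 = ((15−1)/6)² = 5.444
te_Task 3 = (4 + 4·5 + 6)/6 = 30/6 = 5; σ²_Task 3 = ((6−4)/6)² = 0.111
te_Task 4 = (5 + 4·9 + 13)/6 = 54/6 = 9; σ²_Task 4 = ((13−5)/6)² = 1.778
te_Task 5 = (2 + 4·4 + 6)/6 = 24/6 = 4; σ²_Task 5 = ((6−2)/6)² = 0.444
te_Task 6 = (8 + 4·9 + 10)/6 = 54/6 = 9; σ²_Task 6 = ((10−8)/6)² = 0.111

Forward pass:
ES_Task 1 = 0; EF_Task 1 = 3
ES_Task 2 = 3; EF_Task 2 = 3+4 = 7
ES_Task 3 = 3; EF_Task 3 = 3+5 = 8
ES_Task 4 = 7; EF_Task 4 = 7+9 = 16
ES_Task 5 = 3; EF_Task 5 = 3+4 = 7
ES_Task 6 = max(EF_Task 3=8, EF_Task 4=16, EF_Task 5=7) = 16; EF_Task 6 = 16+9 = 25
Expected project duration μ = 25 hours. Critical path: Task 1 → Task 2 → Task 4 → Task 6.

Variance along critical path = 1.778 + 5.444 + 1.778 + 0.111 = 9.111; σ = √9.111 = 3.018 hours.
Z = (29 − 25) / 3.018 = 1.325
P(T ≤ 29) = Φ(1.325) ≈ 0.907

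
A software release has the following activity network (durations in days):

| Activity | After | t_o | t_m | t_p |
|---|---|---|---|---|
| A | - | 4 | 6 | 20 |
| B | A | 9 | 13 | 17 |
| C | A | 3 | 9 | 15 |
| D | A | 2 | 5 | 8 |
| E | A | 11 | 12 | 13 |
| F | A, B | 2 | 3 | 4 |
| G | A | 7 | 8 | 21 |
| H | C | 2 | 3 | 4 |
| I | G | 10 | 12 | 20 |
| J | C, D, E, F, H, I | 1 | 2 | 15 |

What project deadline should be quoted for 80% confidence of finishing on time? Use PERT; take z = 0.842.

38.8 days

te_A = (4 + 4·6 + 20)/6 = 48/6 = 8; σ²_A = ((20−4)/6)² = 7.111
te_B = (9 + 4·13 + 17)/6 = 78/6 = 13; σ²_B = ((17−9)/6)² = 1.778
te_C = (3 + 4·9 + 15)/6 = 54/6 = 9; σ²_C = ((15−3)/6)² = 4.000
te_D = (2 + 4·5 + 8)/6 = 30/6 = 5; σ²_D = ((8−2)/6)² = 1.000
te_E = (11 + 4·12 + 13)/6 = 72/6 = 12; σ²_E = ((13−11)/6)² = 0.111
te_F = (2 + 4·3 + 4)/6 = 18/6 = 3; σ²_F = ((4−2)/6)² = 0.111
te_G = (7 + 4·8 + 21)/6 = 60/6 = 10; σ²_G = ((21−7)/6)² = 5.444
te_H = (2 + 4·3 + 4)/6 = 18/6 = 3; σ²_H = ((4−2)/6)² = 0.111
te_I = (10 + 4·12 + 20)/6 = 78/6 = 13; σ²_I = ((20−10)/6)² = 2.778
te_J = (1 + 4·2 + 15)/6 = 24/6 = 4; σ²_J = ((15−1)/6)² = 5.444

Forward pass:
ES_A = 0; EF_A = 8
ES_B = 8; EF_B = 8+13 = 21
ES_C = 8; EF_C = 8+9 = 17
ES_D = 8; EF_D = 8+5 = 13
ES_E = 8; EF_E = 8+12 = 20
ES_F = max(EF_A=8, EF_B=21) = 21; EF_F = 21+3 = 24
ES_G = 8; EF_G = 8+10 = 18
ES_H = 17; EF_H = 17+3 = 20
ES_I = 18; EF_I = 18+13 = 31
ES_J = max(EF_C=17, EF_D=13, EF_E=20, EF_F=24, EF_H=20, EF_I=31) = 31; EF_J = 31+4 = 35
Expected project duration μ = 35 days. Critical path: A → G → I → J.

Variance along critical path = 7.111 + 5.444 + 2.778 + 5.444 = 20.778; σ = 4.558 days.
D = μ + z·σ = 35 + 0.842·4.558 = 38.8 days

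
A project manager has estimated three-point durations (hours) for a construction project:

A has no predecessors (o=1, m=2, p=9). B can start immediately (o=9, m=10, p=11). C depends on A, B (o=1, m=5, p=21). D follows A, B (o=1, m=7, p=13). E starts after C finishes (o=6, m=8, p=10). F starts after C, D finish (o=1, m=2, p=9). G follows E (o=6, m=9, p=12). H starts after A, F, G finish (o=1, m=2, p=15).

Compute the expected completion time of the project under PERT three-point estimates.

te_A = (1 + 4·2 + 9)/6 = 18/6 = 3
te_B = (9 + 4·10 + 11)/6 = 60/6 = 10
te_C = (1 + 4·5 + 21)/6 = 42/6 = 7
te_D = (1 + 4·7 + 13)/6 = 42/6 = 7
te_E = (6 + 4·8 + 10)/6 = 48/6 = 8
te_F = (1 + 4·2 + 9)/6 = 18/6 = 3
te_G = (6 + 4·9 + 12)/6 = 54/6 = 9
te_H = (1 + 4·2 + 15)/6 = 24/6 = 4

Forward pass:
ES_A = 0; EF_A = 3
ES_B = 0; EF_B = 10
ES_C = max(EF_A=3, EF_B=10) = 10; EF_C = 10+7 = 17
ES_D = max(EF_A=3, EF_B=10) = 10; EF_D = 10+7 = 17
ES_E = 17; EF_E = 17+8 = 25
ES_F = max(EF_C=17, EF_D=17) = 17; EF_F = 17+3 = 20
ES_G = 25; EF_G = 25+9 = 34
ES_H = max(EF_A=3, EF_F=20, EF_G=34) = 34; EF_H = 34+4 = 38
Expected project duration μ = 38 hours. Critical path: B → C → E → G → H.

38 hours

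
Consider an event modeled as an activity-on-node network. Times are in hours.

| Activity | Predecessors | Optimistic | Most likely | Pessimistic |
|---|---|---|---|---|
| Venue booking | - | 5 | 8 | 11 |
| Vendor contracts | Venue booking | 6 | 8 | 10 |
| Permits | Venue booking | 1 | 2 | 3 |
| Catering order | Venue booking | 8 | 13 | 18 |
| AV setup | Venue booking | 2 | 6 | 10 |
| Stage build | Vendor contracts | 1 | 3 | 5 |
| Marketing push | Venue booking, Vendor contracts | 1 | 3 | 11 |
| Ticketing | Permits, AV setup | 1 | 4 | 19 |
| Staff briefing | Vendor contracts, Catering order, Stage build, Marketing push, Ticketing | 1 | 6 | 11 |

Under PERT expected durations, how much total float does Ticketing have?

1 hours

te_Venue booking = (5 + 4·8 + 11)/6 = 48/6 = 8
te_Vendor contracts = (6 + 4·8 + 10)/6 = 48/6 = 8
te_Permits = (1 + 4·2 + 3)/6 = 12/6 = 2
te_Catering order = (8 + 4·13 + 18)/6 = 78/6 = 13
te_AV setup = (2 + 4·6 + 10)/6 = 36/6 = 6
te_Stage build = (1 + 4·3 + 5)/6 = 18/6 = 3
te_Marketing push = (1 + 4·3 + 11)/6 = 24/6 = 4
te_Ticketing = (1 + 4·4 + 19)/6 = 36/6 = 6
te_Staff briefing = (1 + 4·6 + 11)/6 = 36/6 = 6

Forward pass:
ES_Venue booking = 0; EF_Venue booking = 8
ES_Vendor contracts = 8; EF_Vendor contracts = 8+8 = 16
ES_Permits = 8; EF_Permits = 8+2 = 10
ES_Catering order = 8; EF_Catering order = 8+13 = 21
ES_AV setup = 8; EF_AV setup = 8+6 = 14
ES_Stage build = 16; EF_Stage build = 16+3 = 19
ES_Marketing push = max(EF_Venue booking=8, EF_Vendor contracts=16) = 16; EF_Marketing push = 16+4 = 20
ES_Ticketing = max(EF_Permits=10, EF_AV setup=14) = 14; EF_Ticketing = 14+6 = 20
ES_Staff briefing = max(EF_Vendor contracts=16, EF_Catering order=21, EF_Stage build=19, EF_Marketing push=20, EF_Ticketing=20) = 21; EF_Staff briefing = 21+6 = 27
Expected project duration μ = 27 hours. Critical path: Venue booking → Catering order → Staff briefing.

Backward pass:
LF_Staff briefing = 27; LS_Staff briefing = 27−6 = 21
LF_Ticketing = LS_Staff briefing = 21; LS_Ticketing = 21−6 = 15
LF_Marketing push = LS_Staff briefing = 21; LS_Marketing push = 21−4 = 17
LF_Stage build = LS_Staff briefing = 21; LS_Stage build = 21−3 = 18
LF_AV setup = LS_Ticketing = 15; LS_AV setup = 15−6 = 9
LF_Catering order = LS_Staff briefing = 21; LS_Catering order = 21−13 = 8
LF_Permits = LS_Ticketing = 15; LS_Permits = 15−2 = 13
LF_Vendor contracts = min(LS_Stage build=18, LS_Marketing push=17, LS_Staff briefing=21) = 17; LS_Vendor contracts = 17−8 = 9
LF_Venue booking = min(LS_Vendor contracts=9, LS_Permits=13, LS_Catering order=8, LS_AV setup=9, LS_Marketing push=17) = 8; LS_Venue booking = 8−8 = 0
Slack_Ticketing = LS_Ticketing − ES_Ticketing = 15 − 14 = 1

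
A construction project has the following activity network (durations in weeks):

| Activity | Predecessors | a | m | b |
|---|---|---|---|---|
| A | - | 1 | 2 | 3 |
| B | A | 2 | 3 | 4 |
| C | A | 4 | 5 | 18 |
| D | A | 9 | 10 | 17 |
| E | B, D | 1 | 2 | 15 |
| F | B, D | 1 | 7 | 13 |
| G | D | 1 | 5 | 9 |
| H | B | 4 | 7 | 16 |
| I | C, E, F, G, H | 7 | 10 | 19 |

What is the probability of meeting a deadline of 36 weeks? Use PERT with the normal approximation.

0.944

te_A = (1 + 4·2 + 3)/6 = 12/6 = 2; σ²_A = ((3−1)/6)² = 0.111
te_B = (2 + 4·3 + 4)/6 = 18/6 = 3; σ²_B = ((4−2)/6)² = 0.111
te_C = (4 + 4·5 + 18)/6 = 42/6 = 7; σ²_C = ((18−4)/6)² = 5.444
te_D = (9 + 4·10 + 17)/6 = 66/6 = 11; σ²_D = ((17−9)/6)² = 1.778
te_E = (1 + 4·2 + 15)/6 = 24/6 = 4; σ²_E = ((15−1)/6)² = 5.444
te_F = (1 + 4·7 + 13)/6 = 42/6 = 7; σ²_F = ((13−1)/6)² = 4.000
te_G = (1 + 4·5 + 9)/6 = 30/6 = 5; σ²_G = ((9−1)/6)² = 1.778
te_H = (4 + 4·7 + 16)/6 = 48/6 = 8; σ²_H = ((16−4)/6)² = 4.000
te_I = (7 + 4·10 + 19)/6 = 66/6 = 11; σ²_I = ((19−7)/6)² = 4.000

Forward pass:
ES_A = 0; EF_A = 2
ES_B = 2; EF_B = 2+3 = 5
ES_C = 2; EF_C = 2+7 = 9
ES_D = 2; EF_D = 2+11 = 13
ES_E = max(EF_B=5, EF_D=13) = 13; EF_E = 13+4 = 17
ES_F = max(EF_B=5, EF_D=13) = 13; EF_F = 13+7 = 20
ES_G = 13; EF_G = 13+5 = 18
ES_H = 5; EF_H = 5+8 = 13
ES_I = max(EF_C=9, EF_E=17, EF_F=20, EF_G=18, EF_H=13) = 20; EF_I = 20+11 = 31
Expected project duration μ = 31 weeks. Critical path: A → D → F → I.

Variance along critical path = 0.111 + 1.778 + 4.000 + 4.000 = 9.889; σ = √9.889 = 3.145 weeks.
Z = (36 − 31) / 3.145 = 1.590
P(T ≤ 36) = Φ(1.590) ≈ 0.944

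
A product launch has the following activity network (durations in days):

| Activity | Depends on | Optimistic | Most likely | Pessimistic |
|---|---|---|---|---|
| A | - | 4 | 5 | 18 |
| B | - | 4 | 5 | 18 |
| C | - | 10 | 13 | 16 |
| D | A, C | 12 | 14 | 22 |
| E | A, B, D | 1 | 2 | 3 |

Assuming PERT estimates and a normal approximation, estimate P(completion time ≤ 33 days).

0.936

te_A = (4 + 4·5 + 18)/6 = 42/6 = 7; σ²_A = ((18−4)/6)² = 5.444
te_B = (4 + 4·5 + 18)/6 = 42/6 = 7; σ²_B = ((18−4)/6)² = 5.444
te_C = (10 + 4·13 + 16)/6 = 78/6 = 13; σ²_C = ((16−10)/6)² = 1.000
te_D = (12 + 4·14 + 22)/6 = 90/6 = 15; σ²_D = ((22−12)/6)² = 2.778
te_E = (1 + 4·2 + 3)/6 = 12/6 = 2; σ²_E = ((3−1)/6)² = 0.111

Forward pass:
ES_A = 0; EF_A = 7
ES_B = 0; EF_B = 7
ES_C = 0; EF_C = 13
ES_D = max(EF_A=7, EF_C=13) = 13; EF_D = 13+15 = 28
ES_E = max(EF_A=7, EF_B=7, EF_D=28) = 28; EF_E = 28+2 = 30
Expected project duration μ = 30 days. Critical path: C → D → E.

Variance along critical path = 1.000 + 2.778 + 0.111 = 3.889; σ = √3.889 = 1.972 days.
Z = (33 − 30) / 1.972 = 1.521
P(T ≤ 33) = Φ(1.521) ≈ 0.936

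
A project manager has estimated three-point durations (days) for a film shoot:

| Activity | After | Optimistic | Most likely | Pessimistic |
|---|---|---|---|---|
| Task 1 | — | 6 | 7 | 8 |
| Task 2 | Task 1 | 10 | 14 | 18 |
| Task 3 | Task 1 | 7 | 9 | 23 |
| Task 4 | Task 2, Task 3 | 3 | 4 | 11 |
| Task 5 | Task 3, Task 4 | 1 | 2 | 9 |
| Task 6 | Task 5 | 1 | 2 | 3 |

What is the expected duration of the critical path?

te_Task 1 = (6 + 4·7 + 8)/6 = 42/6 = 7
te_Task 2 = (10 + 4·14 + 18)/6 = 84/6 = 14
te_Task 3 = (7 + 4·9 + 23)/6 = 66/6 = 11
te_Task 4 = (3 + 4·4 + 11)/6 = 30/6 = 5
te_Task 5 = (1 + 4·2 + 9)/6 = 18/6 = 3
te_Task 6 = (1 + 4·2 + 3)/6 = 12/6 = 2

Forward pass:
ES_Task 1 = 0; EF_Task 1 = 7
ES_Task 2 = 7; EF_Task 2 = 7+14 = 21
ES_Task 3 = 7; EF_Task 3 = 7+11 = 18
ES_Task 4 = max(EF_Task 2=21, EF_Task 3=18) = 21; EF_Task 4 = 21+5 = 26
ES_Task 5 = max(EF_Task 3=18, EF_Task 4=26) = 26; EF_Task 5 = 26+3 = 29
ES_Task 6 = 29; EF_Task 6 = 29+2 = 31
Expected project duration μ = 31 days. Critical path: Task 1 → Task 2 → Task 4 → Task 5 → Task 6.

31 days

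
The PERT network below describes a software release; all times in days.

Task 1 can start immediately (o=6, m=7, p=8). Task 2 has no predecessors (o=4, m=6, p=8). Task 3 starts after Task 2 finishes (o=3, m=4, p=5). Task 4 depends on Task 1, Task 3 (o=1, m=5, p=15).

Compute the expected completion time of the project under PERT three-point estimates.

16 days

te_Task 1 = (6 + 4·7 + 8)/6 = 42/6 = 7
te_Task 2 = (4 + 4·6 + 8)/6 = 36/6 = 6
te_Task 3 = (3 + 4·4 + 5)/6 = 24/6 = 4
te_Task 4 = (1 + 4·5 + 15)/6 = 36/6 = 6

Forward pass:
ES_Task 1 = 0; EF_Task 1 = 7
ES_Task 2 = 0; EF_Task 2 = 6
ES_Task 3 = 6; EF_Task 3 = 6+4 = 10
ES_Task 4 = max(EF_Task 1=7, EF_Task 3=10) = 10; EF_Task 4 = 10+6 = 16
Expected project duration μ = 16 days. Critical path: Task 2 → Task 3 → Task 4.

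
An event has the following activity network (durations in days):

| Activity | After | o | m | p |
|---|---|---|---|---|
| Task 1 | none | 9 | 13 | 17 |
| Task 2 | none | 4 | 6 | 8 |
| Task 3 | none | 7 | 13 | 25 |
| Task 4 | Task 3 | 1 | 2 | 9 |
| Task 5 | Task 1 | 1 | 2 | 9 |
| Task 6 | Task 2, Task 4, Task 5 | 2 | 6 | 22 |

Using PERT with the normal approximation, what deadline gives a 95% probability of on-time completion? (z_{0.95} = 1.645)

te_Task 1 = (9 + 4·13 + 17)/6 = 78/6 = 13; σ²_Task 1 = ((17−9)/6)² = 1.778
te_Task 2 = (4 + 4·6 + 8)/6 = 36/6 = 6; σ²_Task 2 = ((8−4)/6)² = 0.444
te_Task 3 = (7 + 4·13 + 25)/6 = 84/6 = 14; σ²_Task 3 = ((25−7)/6)² = 9.000
te_Task 4 = (1 + 4·2 + 9)/6 = 18/6 = 3; σ²_Task 4 = ((9−1)/6)² = 1.778
te_Task 5 = (1 + 4·2 + 9)/6 = 18/6 = 3; σ²_Task 5 = ((9−1)/6)² = 1.778
te_Task 6 = (2 + 4·6 + 22)/6 = 48/6 = 8; σ²_Task 6 = ((22−2)/6)² = 11.111

Forward pass:
ES_Task 1 = 0; EF_Task 1 = 13
ES_Task 2 = 0; EF_Task 2 = 6
ES_Task 3 = 0; EF_Task 3 = 14
ES_Task 4 = 14; EF_Task 4 = 14+3 = 17
ES_Task 5 = 13; EF_Task 5 = 13+3 = 16
ES_Task 6 = max(EF_Task 2=6, EF_Task 4=17, EF_Task 5=16) = 17; EF_Task 6 = 17+8 = 25
Expected project duration μ = 25 days. Critical path: Task 3 → Task 4 → Task 6.

Variance along critical path = 9.000 + 1.778 + 11.111 = 21.889; σ = 4.679 days.
D = μ + z·σ = 25 + 1.645·4.679 = 32.7 days

32.7 days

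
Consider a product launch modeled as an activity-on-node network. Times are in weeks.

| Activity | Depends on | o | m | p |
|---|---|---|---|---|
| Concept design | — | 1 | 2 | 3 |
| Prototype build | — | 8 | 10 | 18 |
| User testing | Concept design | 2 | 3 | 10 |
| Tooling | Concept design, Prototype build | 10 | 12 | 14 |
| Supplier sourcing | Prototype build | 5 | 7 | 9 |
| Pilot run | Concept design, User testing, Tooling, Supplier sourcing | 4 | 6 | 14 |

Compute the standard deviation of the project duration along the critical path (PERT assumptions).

te_Concept design = (1 + 4·2 + 3)/6 = 12/6 = 2; σ²_Concept design = ((3−1)/6)² = 0.111
te_Prototype build = (8 + 4·10 + 18)/6 = 66/6 = 11; σ²_Prototype build = ((18−8)/6)² = 2.778
te_User testing = (2 + 4·3 + 10)/6 = 24/6 = 4; σ²_User testing = ((10−2)/6)² = 1.778
te_Tooling = (10 + 4·12 + 14)/6 = 72/6 = 12; σ²_Tooling = ((14−10)/6)² = 0.444
te_Supplier sourcing = (5 + 4·7 + 9)/6 = 42/6 = 7; σ²_Supplier sourcing = ((9−5)/6)² = 0.444
te_Pilot run = (4 + 4·6 + 14)/6 = 42/6 = 7; σ²_Pilot run = ((14−4)/6)² = 2.778

Forward pass:
ES_Concept design = 0; EF_Concept design = 2
ES_Prototype build = 0; EF_Prototype build = 11
ES_User testing = 2; EF_User testing = 2+4 = 6
ES_Tooling = max(EF_Concept design=2, EF_Prototype build=11) = 11; EF_Tooling = 11+12 = 23
ES_Supplier sourcing = 11; EF_Supplier sourcing = 11+7 = 18
ES_Pilot run = max(EF_Concept design=2, EF_User testing=6, EF_Tooling=23, EF_Supplier sourcing=18) = 23; EF_Pilot run = 23+7 = 30
Expected project duration μ = 30 weeks. Critical path: Prototype build → Tooling → Pilot run.

Variance along critical path = 2.778 + 0.444 + 2.778 = 6.000
σ = √6.000 = 2.449 weeks

2.45 weeks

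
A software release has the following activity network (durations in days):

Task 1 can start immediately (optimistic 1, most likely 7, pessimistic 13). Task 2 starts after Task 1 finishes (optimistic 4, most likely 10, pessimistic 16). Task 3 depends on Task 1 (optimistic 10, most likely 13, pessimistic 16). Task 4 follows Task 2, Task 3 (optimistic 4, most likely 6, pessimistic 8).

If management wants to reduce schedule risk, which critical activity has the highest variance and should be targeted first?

Task 1

te_Task 1 = (1 + 4·7 + 13)/6 = 42/6 = 7; σ²_Task 1 = ((13−1)/6)² = 4.000
te_Task 2 = (4 + 4·10 + 16)/6 = 60/6 = 10; σ²_Task 2 = ((16−4)/6)² = 4.000
te_Task 3 = (10 + 4·13 + 16)/6 = 78/6 = 13; σ²_Task 3 = ((16−10)/6)² = 1.000
te_Task 4 = (4 + 4·6 + 8)/6 = 36/6 = 6; σ²_Task 4 = ((8−4)/6)² = 0.444

Forward pass:
ES_Task 1 = 0; EF_Task 1 = 7
ES_Task 2 = 7; EF_Task 2 = 7+10 = 17
ES_Task 3 = 7; EF_Task 3 = 7+13 = 20
ES_Task 4 = max(EF_Task 2=17, EF_Task 3=20) = 20; EF_Task 4 = 20+6 = 26
Expected project duration μ = 26 days. Critical path: Task 1 → Task 3 → Task 4.

Variances on critical path: σ²_Task 1=4.000, σ²_Task 3=1.000, σ²_Task 4=0.444.
Largest is σ²_Task 1 = 4.000.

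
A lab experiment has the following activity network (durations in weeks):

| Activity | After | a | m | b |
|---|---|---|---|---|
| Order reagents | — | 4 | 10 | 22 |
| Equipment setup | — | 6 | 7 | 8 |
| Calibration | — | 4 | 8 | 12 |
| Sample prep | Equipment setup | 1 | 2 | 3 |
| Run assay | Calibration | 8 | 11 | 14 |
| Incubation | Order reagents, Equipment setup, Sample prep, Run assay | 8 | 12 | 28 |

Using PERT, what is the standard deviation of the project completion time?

3.73 weeks

te_Order reagents = (4 + 4·10 + 22)/6 = 66/6 = 11; σ²_Order reagents = ((22−4)/6)² = 9.000
te_Equipment setup = (6 + 4·7 + 8)/6 = 42/6 = 7; σ²_Equipment setup = ((8−6)/6)² = 0.111
te_Calibration = (4 + 4·8 + 12)/6 = 48/6 = 8; σ²_Calibration = ((12−4)/6)² = 1.778
te_Sample prep = (1 + 4·2 + 3)/6 = 12/6 = 2; σ²_Sample prep = ((3−1)/6)² = 0.111
te_Run assay = (8 + 4·11 + 14)/6 = 66/6 = 11; σ²_Run assay = ((14−8)/6)² = 1.000
te_Incubation = (8 + 4·12 + 28)/6 = 84/6 = 14; σ²_Incubation = ((28−8)/6)² = 11.111

Forward pass:
ES_Order reagents = 0; EF_Order reagents = 11
ES_Equipment setup = 0; EF_Equipment setup = 7
ES_Calibration = 0; EF_Calibration = 8
ES_Sample prep = 7; EF_Sample prep = 7+2 = 9
ES_Run assay = 8; EF_Run assay = 8+11 = 19
ES_Incubation = max(EF_Order reagents=11, EF_Equipment setup=7, EF_Sample prep=9, EF_Run assay=19) = 19; EF_Incubation = 19+14 = 33
Expected project duration μ = 33 weeks. Critical path: Calibration → Run assay → Incubation.

Variance along critical path = 1.778 + 1.000 + 11.111 = 13.889
σ = √13.889 = 3.727 weeks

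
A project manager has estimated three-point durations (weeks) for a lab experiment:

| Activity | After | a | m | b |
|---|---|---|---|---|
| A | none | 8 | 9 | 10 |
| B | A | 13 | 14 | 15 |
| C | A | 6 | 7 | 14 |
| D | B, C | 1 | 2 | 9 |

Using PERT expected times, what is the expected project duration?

26 weeks

te_A = (8 + 4·9 + 10)/6 = 54/6 = 9
te_B = (13 + 4·14 + 15)/6 = 84/6 = 14
te_C = (6 + 4·7 + 14)/6 = 48/6 = 8
te_D = (1 + 4·2 + 9)/6 = 18/6 = 3

Forward pass:
ES_A = 0; EF_A = 9
ES_B = 9; EF_B = 9+14 = 23
ES_C = 9; EF_C = 9+8 = 17
ES_D = max(EF_B=23, EF_C=17) = 23; EF_D = 23+3 = 26
Expected project duration μ = 26 weeks. Critical path: A → B → D.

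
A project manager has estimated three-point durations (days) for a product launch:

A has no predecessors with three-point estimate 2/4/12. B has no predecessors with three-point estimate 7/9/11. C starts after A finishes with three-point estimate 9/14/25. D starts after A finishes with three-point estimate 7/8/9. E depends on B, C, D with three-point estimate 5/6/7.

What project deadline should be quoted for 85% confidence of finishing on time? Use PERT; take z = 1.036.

29.3 days

te_A = (2 + 4·4 + 12)/6 = 30/6 = 5; σ²_A = ((12−2)/6)² = 2.778
te_B = (7 + 4·9 + 11)/6 = 54/6 = 9; σ²_B = ((11−7)/6)² = 0.444
te_C = (9 + 4·14 + 25)/6 = 90/6 = 15; σ²_C = ((25−9)/6)² = 7.111
te_D = (7 + 4·8 + 9)/6 = 48/6 = 8; σ²_D = ((9−7)/6)² = 0.111
te_E = (5 + 4·6 + 7)/6 = 36/6 = 6; σ²_E = ((7−5)/6)² = 0.111

Forward pass:
ES_A = 0; EF_A = 5
ES_B = 0; EF_B = 9
ES_C = 5; EF_C = 5+15 = 20
ES_D = 5; EF_D = 5+8 = 13
ES_E = max(EF_B=9, EF_C=20, EF_D=13) = 20; EF_E = 20+6 = 26
Expected project duration μ = 26 days. Critical path: A → C → E.

Variance along critical path = 2.778 + 7.111 + 0.111 = 10.000; σ = 3.162 days.
D = μ + z·σ = 26 + 1.036·3.162 = 29.3 days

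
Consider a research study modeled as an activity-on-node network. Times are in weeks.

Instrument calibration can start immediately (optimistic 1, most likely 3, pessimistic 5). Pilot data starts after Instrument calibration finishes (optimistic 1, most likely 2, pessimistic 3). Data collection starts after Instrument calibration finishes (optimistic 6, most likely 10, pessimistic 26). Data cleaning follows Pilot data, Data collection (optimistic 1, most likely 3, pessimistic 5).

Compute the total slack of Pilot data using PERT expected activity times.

10 weeks

te_Instrument calibration = (1 + 4·3 + 5)/6 = 18/6 = 3
te_Pilot data = (1 + 4·2 + 3)/6 = 12/6 = 2
te_Data collection = (6 + 4·10 + 26)/6 = 72/6 = 12
te_Data cleaning = (1 + 4·3 + 5)/6 = 18/6 = 3

Forward pass:
ES_Instrument calibration = 0; EF_Instrument calibration = 3
ES_Pilot data = 3; EF_Pilot data = 3+2 = 5
ES_Data collection = 3; EF_Data collection = 3+12 = 15
ES_Data cleaning = max(EF_Pilot data=5, EF_Data collection=15) = 15; EF_Data cleaning = 15+3 = 18
Expected project duration μ = 18 weeks. Critical path: Instrument calibration → Data collection → Data cleaning.

Backward pass:
LF_Data cleaning = 18; LS_Data cleaning = 18−3 = 15
LF_Data collection = LS_Data cleaning = 15; LS_Data collection = 15−12 = 3
LF_Pilot data = LS_Data cleaning = 15; LS_Pilot data = 15−2 = 13
LF_Instrument calibration = min(LS_Pilot data=13, LS_Data collection=3) = 3; LS_Instrument calibration = 3−3 = 0
Slack_Pilot data = LS_Pilot data − ES_Pilot data = 13 − 3 = 10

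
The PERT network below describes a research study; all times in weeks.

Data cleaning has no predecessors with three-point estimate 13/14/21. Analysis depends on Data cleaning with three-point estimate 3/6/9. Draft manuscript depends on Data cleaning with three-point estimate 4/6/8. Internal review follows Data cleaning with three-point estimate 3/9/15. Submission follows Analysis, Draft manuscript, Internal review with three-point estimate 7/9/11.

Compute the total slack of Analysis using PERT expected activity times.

3 weeks

te_Data cleaning = (13 + 4·14 + 21)/6 = 90/6 = 15
te_Analysis = (3 + 4·6 + 9)/6 = 36/6 = 6
te_Draft manuscript = (4 + 4·6 + 8)/6 = 36/6 = 6
te_Internal review = (3 + 4·9 + 15)/6 = 54/6 = 9
te_Submission = (7 + 4·9 + 11)/6 = 54/6 = 9

Forward pass:
ES_Data cleaning = 0; EF_Data cleaning = 15
ES_Analysis = 15; EF_Analysis = 15+6 = 21
ES_Draft manuscript = 15; EF_Draft manuscript = 15+6 = 21
ES_Internal review = 15; EF_Internal review = 15+9 = 24
ES_Submission = max(EF_Analysis=21, EF_Draft manuscript=21, EF_Internal review=24) = 24; EF_Submission = 24+9 = 33
Expected project duration μ = 33 weeks. Critical path: Data cleaning → Internal review → Submission.

Backward pass:
LF_Submission = 33; LS_Submission = 33−9 = 24
LF_Internal review = LS_Submission = 24; LS_Internal review = 24−9 = 15
LF_Draft manuscript = LS_Submission = 24; LS_Draft manuscript = 24−6 = 18
LF_Analysis = LS_Submission = 24; LS_Analysis = 24−6 = 18
LF_Data cleaning = min(LS_Analysis=18, LS_Draft manuscript=18, LS_Internal review=15) = 15; LS_Data cleaning = 15−15 = 0
Slack_Analysis = LS_Analysis − ES_Analysis = 18 − 15 = 3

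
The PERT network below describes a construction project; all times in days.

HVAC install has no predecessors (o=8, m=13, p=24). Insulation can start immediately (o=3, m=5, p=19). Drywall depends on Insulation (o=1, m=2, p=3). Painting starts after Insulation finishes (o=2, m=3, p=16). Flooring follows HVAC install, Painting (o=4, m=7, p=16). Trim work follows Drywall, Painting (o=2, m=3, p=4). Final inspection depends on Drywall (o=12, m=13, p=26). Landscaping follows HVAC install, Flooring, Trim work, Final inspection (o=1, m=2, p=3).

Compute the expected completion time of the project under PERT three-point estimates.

26 days

te_HVAC install = (8 + 4·13 + 24)/6 = 84/6 = 14
te_Insulation = (3 + 4·5 + 19)/6 = 42/6 = 7
te_Drywall = (1 + 4·2 + 3)/6 = 12/6 = 2
te_Painting = (2 + 4·3 + 16)/6 = 30/6 = 5
te_Flooring = (4 + 4·7 + 16)/6 = 48/6 = 8
te_Trim work = (2 + 4·3 + 4)/6 = 18/6 = 3
te_Final inspection = (12 + 4·13 + 26)/6 = 90/6 = 15
te_Landscaping = (1 + 4·2 + 3)/6 = 12/6 = 2

Forward pass:
ES_HVAC install = 0; EF_HVAC install = 14
ES_Insulation = 0; EF_Insulation = 7
ES_Drywall = 7; EF_Drywall = 7+2 = 9
ES_Painting = 7; EF_Painting = 7+5 = 12
ES_Flooring = max(EF_HVAC install=14, EF_Painting=12) = 14; EF_Flooring = 14+8 = 22
ES_Trim work = max(EF_Drywall=9, EF_Painting=12) = 12; EF_Trim work = 12+3 = 15
ES_Final inspection = 9; EF_Final inspection = 9+15 = 24
ES_Landscaping = max(EF_HVAC install=14, EF_Flooring=22, EF_Trim work=15, EF_Final inspection=24) = 24; EF_Landscaping = 24+2 = 26
Expected project duration μ = 26 days. Critical path: Insulation → Drywall → Final inspection → Landscaping.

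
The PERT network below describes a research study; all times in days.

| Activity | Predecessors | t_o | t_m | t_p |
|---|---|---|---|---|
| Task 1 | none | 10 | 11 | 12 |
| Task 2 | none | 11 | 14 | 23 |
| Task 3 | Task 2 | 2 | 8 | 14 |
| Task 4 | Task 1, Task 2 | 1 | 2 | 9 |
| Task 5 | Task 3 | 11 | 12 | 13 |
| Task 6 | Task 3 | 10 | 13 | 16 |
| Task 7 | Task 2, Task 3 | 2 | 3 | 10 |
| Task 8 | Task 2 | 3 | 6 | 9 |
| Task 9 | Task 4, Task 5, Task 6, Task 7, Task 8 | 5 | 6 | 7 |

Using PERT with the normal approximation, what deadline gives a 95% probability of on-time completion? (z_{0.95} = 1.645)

47.0 days

te_Task 1 = (10 + 4·11 + 12)/6 = 66/6 = 11; σ²_Task 1 = ((12−10)/6)² = 0.111
te_Task 2 = (11 + 4·14 + 23)/6 = 90/6 = 15; σ²_Task 2 = ((23−11)/6)² = 4.000
te_Task 3 = (2 + 4·8 + 14)/6 = 48/6 = 8; σ²_Task 3 = ((14−2)/6)² = 4.000
te_Task 4 = (1 + 4·2 + 9)/6 = 18/6 = 3; σ²_Task 4 = ((9−1)/6)² = 1.778
te_Task 5 = (11 + 4·12 + 13)/6 = 72/6 = 12; σ²_Task 5 = ((13−11)/6)² = 0.111
te_Task 6 = (10 + 4·13 + 16)/6 = 78/6 = 13; σ²_Task 6 = ((16−10)/6)² = 1.000
te_Task 7 = (2 + 4·3 + 10)/6 = 24/6 = 4; σ²_Task 7 = ((10−2)/6)² = 1.778
te_Task 8 = (3 + 4·6 + 9)/6 = 36/6 = 6; σ²_Task 8 = ((9−3)/6)² = 1.000
te_Task 9 = (5 + 4·6 + 7)/6 = 36/6 = 6; σ²_Task 9 = ((7−5)/6)² = 0.111

Forward pass:
ES_Task 1 = 0; EF_Task 1 = 11
ES_Task 2 = 0; EF_Task 2 = 15
ES_Task 3 = 15; EF_Task 3 = 15+8 = 23
ES_Task 4 = max(EF_Task 1=11, EF_Task 2=15) = 15; EF_Task 4 = 15+3 = 18
ES_Task 5 = 23; EF_Task 5 = 23+12 = 35
ES_Task 6 = 23; EF_Task 6 = 23+13 = 36
ES_Task 7 = max(EF_Task 2=15, EF_Task 3=23) = 23; EF_Task 7 = 23+4 = 27
ES_Task 8 = 15; EF_Task 8 = 15+6 = 21
ES_Task 9 = max(EF_Task 4=18, EF_Task 5=35, EF_Task 6=36, EF_Task 7=27, EF_Task 8=21) = 36; EF_Task 9 = 36+6 = 42
Expected project duration μ = 42 days. Critical path: Task 2 → Task 3 → Task 6 → Task 9.

Variance along critical path = 4.000 + 4.000 + 1.000 + 0.111 = 9.111; σ = 3.018 days.
D = μ + z·σ = 42 + 1.645·3.018 = 47.0 days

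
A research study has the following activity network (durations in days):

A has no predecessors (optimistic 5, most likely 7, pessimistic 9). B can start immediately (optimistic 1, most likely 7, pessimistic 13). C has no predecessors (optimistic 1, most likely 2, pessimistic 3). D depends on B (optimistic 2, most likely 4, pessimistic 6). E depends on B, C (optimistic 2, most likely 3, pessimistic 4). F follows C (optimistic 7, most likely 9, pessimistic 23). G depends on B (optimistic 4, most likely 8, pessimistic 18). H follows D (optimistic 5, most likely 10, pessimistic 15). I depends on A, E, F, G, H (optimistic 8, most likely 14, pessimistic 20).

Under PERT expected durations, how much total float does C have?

te_A = (5 + 4·7 + 9)/6 = 42/6 = 7
te_B = (1 + 4·7 + 13)/6 = 42/6 = 7
te_C = (1 + 4·2 + 3)/6 = 12/6 = 2
te_D = (2 + 4·4 + 6)/6 = 24/6 = 4
te_E = (2 + 4·3 + 4)/6 = 18/6 = 3
te_F = (7 + 4·9 + 23)/6 = 66/6 = 11
te_G = (4 + 4·8 + 18)/6 = 54/6 = 9
te_H = (5 + 4·10 + 15)/6 = 60/6 = 10
te_I = (8 + 4·14 + 20)/6 = 84/6 = 14

Forward pass:
ES_A = 0; EF_A = 7
ES_B = 0; EF_B = 7
ES_C = 0; EF_C = 2
ES_D = 7; EF_D = 7+4 = 11
ES_E = max(EF_B=7, EF_C=2) = 7; EF_E = 7+3 = 10
ES_F = 2; EF_F = 2+11 = 13
ES_G = 7; EF_G = 7+9 = 16
ES_H = 11; EF_H = 11+10 = 21
ES_I = max(EF_A=7, EF_E=10, EF_F=13, EF_G=16, EF_H=21) = 21; EF_I = 21+14 = 35
Expected project duration μ = 35 days. Critical path: B → D → H → I.

Backward pass:
LF_I = 35; LS_I = 35−14 = 21
LF_H = LS_I = 21; LS_H = 21−10 = 11
LF_G = LS_I = 21; LS_G = 21−9 = 12
LF_F = LS_I = 21; LS_F = 21−11 = 10
LF_E = LS_I = 21; LS_E = 21−3 = 18
LF_D = LS_H = 11; LS_D = 11−4 = 7
LF_C = min(LS_E=18, LS_F=10) = 10; LS_C = 10−2 = 8
LF_B = min(LS_D=7, LS_E=18, LS_G=12) = 7; LS_B = 7−7 = 0
LF_A = LS_I = 21; LS_A = 21−7 = 14
Slack_C = LS_C − ES_C = 8 − 0 = 8

8 days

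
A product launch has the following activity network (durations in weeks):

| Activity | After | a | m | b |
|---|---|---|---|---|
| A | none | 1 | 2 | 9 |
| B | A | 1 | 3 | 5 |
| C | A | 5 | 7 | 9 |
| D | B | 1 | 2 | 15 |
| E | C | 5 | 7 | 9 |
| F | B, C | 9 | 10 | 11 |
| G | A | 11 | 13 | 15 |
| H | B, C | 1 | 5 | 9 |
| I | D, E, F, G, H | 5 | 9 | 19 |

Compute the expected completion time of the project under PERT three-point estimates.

te_A = (1 + 4·2 + 9)/6 = 18/6 = 3
te_B = (1 + 4·3 + 5)/6 = 18/6 = 3
te_C = (5 + 4·7 + 9)/6 = 42/6 = 7
te_D = (1 + 4·2 + 15)/6 = 24/6 = 4
te_E = (5 + 4·7 + 9)/6 = 42/6 = 7
te_F = (9 + 4·10 + 11)/6 = 60/6 = 10
te_G = (11 + 4·13 + 15)/6 = 78/6 = 13
te_H = (1 + 4·5 + 9)/6 = 30/6 = 5
te_I = (5 + 4·9 + 19)/6 = 60/6 = 10

Forward pass:
ES_A = 0; EF_A = 3
ES_B = 3; EF_B = 3+3 = 6
ES_C = 3; EF_C = 3+7 = 10
ES_D = 6; EF_D = 6+4 = 10
ES_E = 10; EF_E = 10+7 = 17
ES_F = max(EF_B=6, EF_C=10) = 10; EF_F = 10+10 = 20
ES_G = 3; EF_G = 3+13 = 16
ES_H = max(EF_B=6, EF_C=10) = 10; EF_H = 10+5 = 15
ES_I = max(EF_D=10, EF_E=17, EF_F=20, EF_G=16, EF_H=15) = 20; EF_I = 20+10 = 30
Expected project duration μ = 30 weeks. Critical path: A → C → F → I.

30 weeks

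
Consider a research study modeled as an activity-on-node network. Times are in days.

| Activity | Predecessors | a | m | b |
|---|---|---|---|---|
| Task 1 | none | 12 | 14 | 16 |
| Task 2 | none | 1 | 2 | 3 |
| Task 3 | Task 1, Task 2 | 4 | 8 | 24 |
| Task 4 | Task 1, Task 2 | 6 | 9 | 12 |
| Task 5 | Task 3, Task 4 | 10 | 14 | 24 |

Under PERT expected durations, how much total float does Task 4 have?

1 days

te_Task 1 = (12 + 4·14 + 16)/6 = 84/6 = 14
te_Task 2 = (1 + 4·2 + 3)/6 = 12/6 = 2
te_Task 3 = (4 + 4·8 + 24)/6 = 60/6 = 10
te_Task 4 = (6 + 4·9 + 12)/6 = 54/6 = 9
te_Task 5 = (10 + 4·14 + 24)/6 = 90/6 = 15

Forward pass:
ES_Task 1 = 0; EF_Task 1 = 14
ES_Task 2 = 0; EF_Task 2 = 2
ES_Task 3 = max(EF_Task 1=14, EF_Task 2=2) = 14; EF_Task 3 = 14+10 = 24
ES_Task 4 = max(EF_Task 1=14, EF_Task 2=2) = 14; EF_Task 4 = 14+9 = 23
ES_Task 5 = max(EF_Task 3=24, EF_Task 4=23) = 24; EF_Task 5 = 24+15 = 39
Expected project duration μ = 39 days. Critical path: Task 1 → Task 3 → Task 5.

Backward pass:
LF_Task 5 = 39; LS_Task 5 = 39−15 = 24
LF_Task 4 = LS_Task 5 = 24; LS_Task 4 = 24−9 = 15
LF_Task 3 = LS_Task 5 = 24; LS_Task 3 = 24−10 = 14
LF_Task 2 = min(LS_Task 3=14, LS_Task 4=15) = 14; LS_Task 2 = 14−2 = 12
LF_Task 1 = min(LS_Task 3=14, LS_Task 4=15) = 14; LS_Task 1 = 14−14 = 0
Slack_Task 4 = LS_Task 4 − ES_Task 4 = 15 − 14 = 1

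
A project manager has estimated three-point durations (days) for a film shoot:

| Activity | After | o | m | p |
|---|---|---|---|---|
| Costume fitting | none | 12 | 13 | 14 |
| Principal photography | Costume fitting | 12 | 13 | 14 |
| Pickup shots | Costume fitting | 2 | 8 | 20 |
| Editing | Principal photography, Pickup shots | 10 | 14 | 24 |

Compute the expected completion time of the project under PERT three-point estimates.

te_Costume fitting = (12 + 4·13 + 14)/6 = 78/6 = 13
te_Principal photography = (12 + 4·13 + 14)/6 = 78/6 = 13
te_Pickup shots = (2 + 4·8 + 20)/6 = 54/6 = 9
te_Editing = (10 + 4·14 + 24)/6 = 90/6 = 15

Forward pass:
ES_Costume fitting = 0; EF_Costume fitting = 13
ES_Principal photography = 13; EF_Principal photography = 13+13 = 26
ES_Pickup shots = 13; EF_Pickup shots = 13+9 = 22
ES_Editing = max(EF_Principal photography=26, EF_Pickup shots=22) = 26; EF_Editing = 26+15 = 41
Expected project duration μ = 41 days. Critical path: Costume fitting → Principal photography → Editing.

41 days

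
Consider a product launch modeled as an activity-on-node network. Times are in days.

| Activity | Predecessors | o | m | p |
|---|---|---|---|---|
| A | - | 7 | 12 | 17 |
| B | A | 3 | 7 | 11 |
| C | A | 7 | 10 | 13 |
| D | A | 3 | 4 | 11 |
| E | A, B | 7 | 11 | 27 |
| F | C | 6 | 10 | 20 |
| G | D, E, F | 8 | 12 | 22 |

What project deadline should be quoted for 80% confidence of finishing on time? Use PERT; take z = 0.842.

49.2 days

te_A = (7 + 4·12 + 17)/6 = 72/6 = 12; σ²_A = ((17−7)/6)² = 2.778
te_B = (3 + 4·7 + 11)/6 = 42/6 = 7; σ²_B = ((11−3)/6)² = 1.778
te_C = (7 + 4·10 + 13)/6 = 60/6 = 10; σ²_C = ((13−7)/6)² = 1.000
te_D = (3 + 4·4 + 11)/6 = 30/6 = 5; σ²_D = ((11−3)/6)² = 1.778
te_E = (7 + 4·11 + 27)/6 = 78/6 = 13; σ²_E = ((27−7)/6)² = 11.111
te_F = (6 + 4·10 + 20)/6 = 66/6 = 11; σ²_F = ((20−6)/6)² = 5.444
te_G = (8 + 4·12 + 22)/6 = 78/6 = 13; σ²_G = ((22−8)/6)² = 5.444

Forward pass:
ES_A = 0; EF_A = 12
ES_B = 12; EF_B = 12+7 = 19
ES_C = 12; EF_C = 12+10 = 22
ES_D = 12; EF_D = 12+5 = 17
ES_E = max(EF_A=12, EF_B=19) = 19; EF_E = 19+13 = 32
ES_F = 22; EF_F = 22+11 = 33
ES_G = max(EF_D=17, EF_E=32, EF_F=33) = 33; EF_G = 33+13 = 46
Expected project duration μ = 46 days. Critical path: A → C → F → G.

Variance along critical path = 2.778 + 1.000 + 5.444 + 5.444 = 14.667; σ = 3.830 days.
D = μ + z·σ = 46 + 0.842·3.830 = 49.2 days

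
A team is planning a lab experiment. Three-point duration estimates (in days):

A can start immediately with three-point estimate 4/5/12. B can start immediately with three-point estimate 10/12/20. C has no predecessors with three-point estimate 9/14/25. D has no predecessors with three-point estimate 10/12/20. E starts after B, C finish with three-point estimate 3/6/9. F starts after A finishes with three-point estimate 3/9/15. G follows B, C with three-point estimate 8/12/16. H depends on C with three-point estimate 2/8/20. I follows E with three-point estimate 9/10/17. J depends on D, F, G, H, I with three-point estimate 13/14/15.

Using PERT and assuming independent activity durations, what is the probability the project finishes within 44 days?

te_A = (4 + 4·5 + 12)/6 = 36/6 = 6; σ²_A = ((12−4)/6)² = 1.778
te_B = (10 + 4·12 + 20)/6 = 78/6 = 13; σ²_B = ((20−10)/6)² = 2.778
te_C = (9 + 4·14 + 25)/6 = 90/6 = 15; σ²_C = ((25−9)/6)² = 7.111
te_D = (10 + 4·12 + 20)/6 = 78/6 = 13; σ²_D = ((20−10)/6)² = 2.778
te_E = (3 + 4·6 + 9)/6 = 36/6 = 6; σ²_E = ((9−3)/6)² = 1.000
te_F = (3 + 4·9 + 15)/6 = 54/6 = 9; σ²_F = ((15−3)/6)² = 4.000
te_G = (8 + 4·12 + 16)/6 = 72/6 = 12; σ²_G = ((16−8)/6)² = 1.778
te_H = (2 + 4·8 + 20)/6 = 54/6 = 9; σ²_H = ((20−2)/6)² = 9.000
te_I = (9 + 4·10 + 17)/6 = 66/6 = 11; σ²_I = ((17−9)/6)² = 1.778
te_J = (13 + 4·14 + 15)/6 = 84/6 = 14; σ²_J = ((15−13)/6)² = 0.111

Forward pass:
ES_A = 0; EF_A = 6
ES_B = 0; EF_B = 13
ES_C = 0; EF_C = 15
ES_D = 0; EF_D = 13
ES_E = max(EF_B=13, EF_C=15) = 15; EF_E = 15+6 = 21
ES_F = 6; EF_F = 6+9 = 15
ES_G = max(EF_B=13, EF_C=15) = 15; EF_G = 15+12 = 27
ES_H = 15; EF_H = 15+9 = 24
ES_I = 21; EF_I = 21+11 = 32
ES_J = max(EF_D=13, EF_F=15, EF_G=27, EF_H=24, EF_I=32) = 32; EF_J = 32+14 = 46
Expected project duration μ = 46 days. Critical path: C → E → I → J.

Variance along critical path = 7.111 + 1.000 + 1.778 + 0.111 = 10.000; σ = √10.000 = 3.162 days.
Z = (44 − 46) / 3.162 = -0.632
P(T ≤ 44) = Φ(-0.632) ≈ 0.264

0.264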